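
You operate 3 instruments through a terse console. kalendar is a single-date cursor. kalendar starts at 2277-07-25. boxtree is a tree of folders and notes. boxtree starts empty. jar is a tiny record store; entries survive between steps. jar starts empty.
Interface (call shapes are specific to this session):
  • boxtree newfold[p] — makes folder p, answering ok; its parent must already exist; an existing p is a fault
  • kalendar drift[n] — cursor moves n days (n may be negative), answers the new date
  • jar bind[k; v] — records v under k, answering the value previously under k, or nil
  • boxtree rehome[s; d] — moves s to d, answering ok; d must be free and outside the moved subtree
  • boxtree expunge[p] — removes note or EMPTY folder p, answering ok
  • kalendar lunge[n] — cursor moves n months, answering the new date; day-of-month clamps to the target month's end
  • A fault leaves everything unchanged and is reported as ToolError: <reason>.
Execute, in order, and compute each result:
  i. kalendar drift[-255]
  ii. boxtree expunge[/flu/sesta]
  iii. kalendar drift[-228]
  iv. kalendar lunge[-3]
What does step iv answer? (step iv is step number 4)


Act: kalendar drift[n: -255]
Obs: 2276-11-12
Act: boxtree expunge[p: /flu/sesta]
Obs: ToolError: not found
Act: kalendar drift[n: -228]
Obs: 2276-03-29
Act: kalendar lunge[n: -3]
Obs: 2275-12-29

Answer: 2275-12-29


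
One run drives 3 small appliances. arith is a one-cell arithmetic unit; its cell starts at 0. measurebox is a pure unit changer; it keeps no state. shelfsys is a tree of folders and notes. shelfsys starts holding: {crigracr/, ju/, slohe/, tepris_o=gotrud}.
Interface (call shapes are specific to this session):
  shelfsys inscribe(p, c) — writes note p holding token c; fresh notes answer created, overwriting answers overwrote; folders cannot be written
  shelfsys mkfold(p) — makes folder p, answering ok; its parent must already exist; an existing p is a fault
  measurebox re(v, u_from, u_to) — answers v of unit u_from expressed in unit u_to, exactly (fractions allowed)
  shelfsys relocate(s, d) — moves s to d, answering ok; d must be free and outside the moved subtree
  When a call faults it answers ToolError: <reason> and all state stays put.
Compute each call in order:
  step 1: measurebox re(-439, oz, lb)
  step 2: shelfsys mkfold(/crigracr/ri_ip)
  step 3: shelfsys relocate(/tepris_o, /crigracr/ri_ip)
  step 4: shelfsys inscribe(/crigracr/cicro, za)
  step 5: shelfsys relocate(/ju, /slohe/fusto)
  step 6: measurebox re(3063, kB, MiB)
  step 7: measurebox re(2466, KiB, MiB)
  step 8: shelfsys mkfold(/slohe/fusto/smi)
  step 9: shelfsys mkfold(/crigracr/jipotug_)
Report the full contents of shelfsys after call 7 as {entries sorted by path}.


>>> measurebox re -439 oz lb
[out] -439/16
>>> shelfsys mkfold /crigracr/ri_ip
[out] ok
>>> shelfsys relocate /tepris_o /crigracr/ri_ip
[out] ToolError: exists
>>> shelfsys inscribe /crigracr/cicro za
[out] created
>>> shelfsys relocate /ju /slohe/fusto
[out] ok
>>> measurebox re 3063 kB MiB
[out] 382875/131072
>>> measurebox re 2466 KiB MiB
[out] 1233/512
>>> shelfsys mkfold /slohe/fusto/smi
[out] ok
>>> shelfsys mkfold /crigracr/jipotug_
[out] ok

Answer: {crigracr/, crigracr/cicro=za, crigracr/ri_ip/, slohe/, slohe/fusto/, tepris_o=gotrud}


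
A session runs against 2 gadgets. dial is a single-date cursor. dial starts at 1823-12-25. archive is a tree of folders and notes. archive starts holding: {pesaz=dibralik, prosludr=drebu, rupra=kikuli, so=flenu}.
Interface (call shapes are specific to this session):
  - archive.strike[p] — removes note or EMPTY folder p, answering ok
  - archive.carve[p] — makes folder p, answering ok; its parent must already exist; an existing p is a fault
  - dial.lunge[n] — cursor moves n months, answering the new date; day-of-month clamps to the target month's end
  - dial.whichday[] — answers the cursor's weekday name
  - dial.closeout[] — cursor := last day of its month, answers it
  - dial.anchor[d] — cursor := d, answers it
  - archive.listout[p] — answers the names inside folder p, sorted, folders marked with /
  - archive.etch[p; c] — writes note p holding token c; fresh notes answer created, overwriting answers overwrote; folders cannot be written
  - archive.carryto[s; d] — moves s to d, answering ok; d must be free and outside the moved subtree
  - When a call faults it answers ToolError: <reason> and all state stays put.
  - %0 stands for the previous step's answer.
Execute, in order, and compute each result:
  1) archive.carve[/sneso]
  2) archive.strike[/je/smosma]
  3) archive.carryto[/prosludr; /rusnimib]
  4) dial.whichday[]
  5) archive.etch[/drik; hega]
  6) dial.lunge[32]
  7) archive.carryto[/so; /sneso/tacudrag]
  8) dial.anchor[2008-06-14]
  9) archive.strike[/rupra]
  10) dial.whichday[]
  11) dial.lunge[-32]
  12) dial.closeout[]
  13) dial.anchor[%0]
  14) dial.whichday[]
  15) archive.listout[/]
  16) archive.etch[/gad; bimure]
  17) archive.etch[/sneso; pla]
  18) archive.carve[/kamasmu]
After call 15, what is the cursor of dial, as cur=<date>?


Act: archive.carve[p→/sneso]
Obs: ok
Act: archive.strike[p→/je/smosma]
Obs: ToolError: not found
Act: archive.carryto[s→/prosludr; d→/rusnimib]
Obs: ok
Act: dial.whichday[]
Obs: Thursday
Act: archive.etch[p→/drik; c→hega]
Obs: created
Act: dial.lunge[n→32]
Obs: 1826-08-25
Act: archive.carryto[s→/so; d→/sneso/tacudrag]
Obs: ok
Act: dial.anchor[d→2008-06-14]
Obs: 2008-06-14
Act: archive.strike[p→/rupra]
Obs: ok
Act: dial.whichday[]
Obs: Saturday
Act: dial.lunge[n→-32]
Obs: 2005-10-14
Act: dial.closeout[]
Obs: 2005-10-31
Act: dial.anchor[d→%0]
Obs: 2005-10-31
Act: dial.whichday[]
Obs: Monday
Act: archive.listout[p→/]
Obs: [drik, pesaz, rusnimib, sneso/]
Act: archive.etch[p→/gad; c→bimure]
Obs: created
Act: archive.etch[p→/sneso; c→pla]
Obs: ToolError: is a directory
Act: archive.carve[p→/kamasmu]
Obs: ok

Answer: cur=2005-10-31


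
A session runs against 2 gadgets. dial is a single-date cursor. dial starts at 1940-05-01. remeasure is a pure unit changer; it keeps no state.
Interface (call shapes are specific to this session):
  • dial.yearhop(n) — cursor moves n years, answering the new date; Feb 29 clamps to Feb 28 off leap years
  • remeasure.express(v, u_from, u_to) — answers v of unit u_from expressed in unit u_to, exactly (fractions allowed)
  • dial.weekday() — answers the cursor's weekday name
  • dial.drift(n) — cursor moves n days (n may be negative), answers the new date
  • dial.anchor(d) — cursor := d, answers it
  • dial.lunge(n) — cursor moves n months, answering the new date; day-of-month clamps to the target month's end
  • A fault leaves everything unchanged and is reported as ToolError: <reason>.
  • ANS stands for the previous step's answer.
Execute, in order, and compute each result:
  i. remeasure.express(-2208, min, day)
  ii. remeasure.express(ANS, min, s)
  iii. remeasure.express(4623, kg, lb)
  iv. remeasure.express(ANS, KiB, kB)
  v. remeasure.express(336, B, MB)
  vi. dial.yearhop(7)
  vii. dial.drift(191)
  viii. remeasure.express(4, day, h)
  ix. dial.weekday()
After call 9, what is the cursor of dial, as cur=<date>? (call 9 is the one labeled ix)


Answer: cur=1947-11-08

Derivation:
Step: remeasure.express[v=-2208; u_from=min; u_to=day]
Result: -23/15
Step: remeasure.express[v=ANS; u_from=min; u_to=s]
Result: -92
Step: remeasure.express[v=4623; u_from=kg; u_to=lb]
Result: 462300000000/45359237
Step: remeasure.express[v=ANS; u_from=KiB; u_to=kB]
Result: 473395200000/45359237
Step: remeasure.express[v=336; u_from=B; u_to=MB]
Result: 21/62500
Step: dial.yearhop[n=7]
Result: 1947-05-01
Step: dial.drift[n=191]
Result: 1947-11-08
Step: remeasure.express[v=4; u_from=day; u_to=h]
Result: 96
Step: dial.weekday[]
Result: Saturday


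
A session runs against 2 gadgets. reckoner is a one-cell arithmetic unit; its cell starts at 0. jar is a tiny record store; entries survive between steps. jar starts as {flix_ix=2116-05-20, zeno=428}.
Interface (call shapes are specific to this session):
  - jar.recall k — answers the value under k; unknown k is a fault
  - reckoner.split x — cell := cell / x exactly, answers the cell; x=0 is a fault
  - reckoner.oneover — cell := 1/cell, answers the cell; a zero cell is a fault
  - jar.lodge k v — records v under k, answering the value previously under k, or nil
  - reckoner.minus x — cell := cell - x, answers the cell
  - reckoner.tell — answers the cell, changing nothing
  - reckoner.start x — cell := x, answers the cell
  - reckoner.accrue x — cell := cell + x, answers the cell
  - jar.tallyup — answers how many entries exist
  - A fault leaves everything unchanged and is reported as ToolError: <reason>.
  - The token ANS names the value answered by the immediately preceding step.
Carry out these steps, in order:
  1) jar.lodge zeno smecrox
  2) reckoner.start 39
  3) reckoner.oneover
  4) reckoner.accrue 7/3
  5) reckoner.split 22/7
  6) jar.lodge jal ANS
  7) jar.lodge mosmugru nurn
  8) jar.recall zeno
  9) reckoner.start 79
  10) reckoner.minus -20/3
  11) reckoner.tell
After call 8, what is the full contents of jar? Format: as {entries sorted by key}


% lodge(k→zeno, v→smecrox) ~> 428
% start(x→39) ~> 39
% oneover() ~> 1/39
% accrue(x→7/3) ~> 92/39
% split(x→22/7) ~> 322/429
% lodge(k→jal, v→ANS) ~> nil
% lodge(k→mosmugru, v→nurn) ~> nil
% recall(k→zeno) ~> smecrox
% start(x→79) ~> 79
% minus(x→-20/3) ~> 257/3
% tell() ~> 257/3

Answer: {flix_ix=2116-05-20, jal=322/429, mosmugru=nurn, zeno=smecrox}


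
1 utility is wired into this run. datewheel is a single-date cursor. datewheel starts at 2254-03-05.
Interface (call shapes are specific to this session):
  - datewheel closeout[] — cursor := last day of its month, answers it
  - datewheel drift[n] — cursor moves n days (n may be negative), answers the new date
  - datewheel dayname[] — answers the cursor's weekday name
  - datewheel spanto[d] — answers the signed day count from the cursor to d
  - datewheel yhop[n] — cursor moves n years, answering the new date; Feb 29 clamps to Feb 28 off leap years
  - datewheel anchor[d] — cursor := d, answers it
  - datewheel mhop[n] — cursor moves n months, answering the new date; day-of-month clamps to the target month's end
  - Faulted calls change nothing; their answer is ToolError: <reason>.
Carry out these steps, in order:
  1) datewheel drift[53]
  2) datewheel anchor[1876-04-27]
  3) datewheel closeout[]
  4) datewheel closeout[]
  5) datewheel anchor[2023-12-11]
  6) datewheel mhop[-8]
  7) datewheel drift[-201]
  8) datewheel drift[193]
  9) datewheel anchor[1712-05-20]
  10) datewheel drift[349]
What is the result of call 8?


Answer: 2023-04-03

Derivation:
Step: datewheel drift[n: 53]
Result: 2254-04-27
Step: datewheel anchor[d: 1876-04-27]
Result: 1876-04-27
Step: datewheel closeout[]
Result: 1876-04-30
Step: datewheel closeout[]
Result: 1876-04-30
Step: datewheel anchor[d: 2023-12-11]
Result: 2023-12-11
Step: datewheel mhop[n: -8]
Result: 2023-04-11
Step: datewheel drift[n: -201]
Result: 2022-09-22
Step: datewheel drift[n: 193]
Result: 2023-04-03
Step: datewheel anchor[d: 1712-05-20]
Result: 1712-05-20
Step: datewheel drift[n: 349]
Result: 1713-05-04


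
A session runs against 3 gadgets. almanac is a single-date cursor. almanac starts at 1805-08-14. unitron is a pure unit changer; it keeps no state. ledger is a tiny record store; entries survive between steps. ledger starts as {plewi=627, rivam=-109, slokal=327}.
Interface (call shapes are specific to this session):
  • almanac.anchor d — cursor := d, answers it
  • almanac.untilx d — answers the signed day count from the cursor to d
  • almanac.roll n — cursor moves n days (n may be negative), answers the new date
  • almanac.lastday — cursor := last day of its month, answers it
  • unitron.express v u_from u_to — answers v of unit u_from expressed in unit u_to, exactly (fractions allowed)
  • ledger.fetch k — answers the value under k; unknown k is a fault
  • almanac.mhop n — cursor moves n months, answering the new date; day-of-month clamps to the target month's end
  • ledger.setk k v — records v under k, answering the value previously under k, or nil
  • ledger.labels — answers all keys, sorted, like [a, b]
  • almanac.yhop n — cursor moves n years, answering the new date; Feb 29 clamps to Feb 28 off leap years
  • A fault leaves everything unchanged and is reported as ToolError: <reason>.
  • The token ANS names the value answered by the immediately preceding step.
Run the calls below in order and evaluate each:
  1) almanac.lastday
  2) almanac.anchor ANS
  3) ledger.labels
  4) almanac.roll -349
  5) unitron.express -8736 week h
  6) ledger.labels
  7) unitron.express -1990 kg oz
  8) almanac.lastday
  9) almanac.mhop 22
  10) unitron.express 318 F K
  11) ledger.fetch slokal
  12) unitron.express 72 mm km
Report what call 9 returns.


CALL lastday[]
RET  1805-08-31
CALL anchor[d=ANS]
RET  1805-08-31
CALL labels[]
RET  [plewi, rivam, slokal]
CALL roll[n=-349]
RET  1804-09-16
CALL express[v=-8736; u_from=week; u_to=h]
RET  -1467648
CALL labels[]
RET  [plewi, rivam, slokal]
CALL express[v=-1990; u_from=kg; u_to=oz]
RET  -3184000000000/45359237
CALL lastday[]
RET  1804-09-30
CALL mhop[n=22]
RET  1806-07-30
CALL express[v=318; u_from=F; u_to=K]
RET  77767/180
CALL fetch[k=slokal]
RET  327
CALL express[v=72; u_from=mm; u_to=km]
RET  9/125000

Answer: 1806-07-30


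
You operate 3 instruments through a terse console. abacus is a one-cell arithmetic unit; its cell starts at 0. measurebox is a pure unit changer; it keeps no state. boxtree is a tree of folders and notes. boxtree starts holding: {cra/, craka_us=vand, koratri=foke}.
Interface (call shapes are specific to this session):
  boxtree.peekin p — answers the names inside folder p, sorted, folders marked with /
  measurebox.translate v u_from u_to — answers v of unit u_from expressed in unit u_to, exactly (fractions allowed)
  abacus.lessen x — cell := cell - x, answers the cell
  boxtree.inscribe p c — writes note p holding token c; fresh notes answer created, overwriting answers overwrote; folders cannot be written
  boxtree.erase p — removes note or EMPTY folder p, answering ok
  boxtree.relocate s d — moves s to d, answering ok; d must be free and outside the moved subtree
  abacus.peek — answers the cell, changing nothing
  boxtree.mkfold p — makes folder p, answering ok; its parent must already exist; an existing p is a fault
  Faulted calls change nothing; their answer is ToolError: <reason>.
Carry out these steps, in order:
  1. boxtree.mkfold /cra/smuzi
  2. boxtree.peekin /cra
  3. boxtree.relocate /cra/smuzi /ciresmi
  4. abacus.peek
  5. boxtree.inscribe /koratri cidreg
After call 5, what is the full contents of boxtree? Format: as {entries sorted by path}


$ boxtree.mkfold /cra/smuzi
:: ok
$ boxtree.peekin /cra
:: [smuzi/]
$ boxtree.relocate /cra/smuzi /ciresmi
:: ok
$ abacus.peek
:: 0
$ boxtree.inscribe /koratri cidreg
:: overwrote

Answer: {ciresmi/, cra/, craka_us=vand, koratri=cidreg}


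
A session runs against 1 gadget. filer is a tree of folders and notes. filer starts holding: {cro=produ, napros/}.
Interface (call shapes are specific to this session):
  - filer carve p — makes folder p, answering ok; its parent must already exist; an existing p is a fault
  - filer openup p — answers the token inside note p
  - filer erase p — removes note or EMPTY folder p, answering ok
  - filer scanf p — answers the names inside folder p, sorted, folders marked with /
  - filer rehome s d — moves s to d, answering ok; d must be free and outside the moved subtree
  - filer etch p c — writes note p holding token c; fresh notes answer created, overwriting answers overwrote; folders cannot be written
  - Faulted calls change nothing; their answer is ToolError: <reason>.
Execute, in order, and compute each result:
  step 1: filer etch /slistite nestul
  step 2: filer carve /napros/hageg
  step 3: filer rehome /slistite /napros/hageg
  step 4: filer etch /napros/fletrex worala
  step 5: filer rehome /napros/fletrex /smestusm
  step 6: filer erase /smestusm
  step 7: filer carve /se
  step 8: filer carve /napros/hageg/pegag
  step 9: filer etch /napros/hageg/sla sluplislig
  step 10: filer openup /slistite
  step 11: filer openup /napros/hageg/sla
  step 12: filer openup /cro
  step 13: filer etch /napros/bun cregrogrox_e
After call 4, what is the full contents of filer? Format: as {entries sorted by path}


Answer: {cro=produ, napros/, napros/fletrex=worala, napros/hageg/, slistite=nestul}

Derivation:
Invoking filer etch passing /slistite, nestul, which returns created.
Invoking filer carve passing /napros/hageg, — result: ok.
I try filer rehome passing /slistite, /napros/hageg, — result: ToolError: exists.
I use filer etch passing /napros/fletrex, worala, giving created.
I run filer rehome passing /napros/fletrex, /smestusm, and get ok.
I run filer erase passing /smestusm, which returns ok.
Now I run filer carve passing /se, and see ok.
I call filer carve passing /napros/hageg/pegag, — result: ok.
I use filer etch passing /napros/hageg/sla, sluplislig, yielding created.
Next I call filer openup passing /slistite: nestul.
I run filer openup passing /napros/hageg/sla, giving sluplislig.
I invoke filer openup passing /cro, and see produ.
Next I call filer etch passing /napros/bun, cregrogrox_e, and observe created.


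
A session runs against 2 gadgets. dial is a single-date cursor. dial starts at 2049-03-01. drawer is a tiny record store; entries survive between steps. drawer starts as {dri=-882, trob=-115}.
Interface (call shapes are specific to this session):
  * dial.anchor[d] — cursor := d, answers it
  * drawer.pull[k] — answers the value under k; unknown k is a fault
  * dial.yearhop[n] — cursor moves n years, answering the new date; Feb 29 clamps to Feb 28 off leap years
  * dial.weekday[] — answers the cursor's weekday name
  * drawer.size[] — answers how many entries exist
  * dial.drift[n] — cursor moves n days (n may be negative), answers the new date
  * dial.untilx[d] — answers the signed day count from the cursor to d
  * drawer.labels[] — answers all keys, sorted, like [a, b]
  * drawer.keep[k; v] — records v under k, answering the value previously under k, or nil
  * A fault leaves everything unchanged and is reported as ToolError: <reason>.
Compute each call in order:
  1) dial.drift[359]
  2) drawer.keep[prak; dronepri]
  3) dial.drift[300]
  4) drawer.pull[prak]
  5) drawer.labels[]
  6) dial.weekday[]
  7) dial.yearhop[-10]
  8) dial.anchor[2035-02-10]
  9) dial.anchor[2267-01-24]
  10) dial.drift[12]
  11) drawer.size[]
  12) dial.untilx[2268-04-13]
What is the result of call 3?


Answer: 2050-12-20

Derivation:
$ dial.drift 359
= 2050-02-23
$ drawer.keep prak dronepri
= nil
$ dial.drift 300
= 2050-12-20
$ drawer.pull prak
= dronepri
$ drawer.labels
= [dri, prak, trob]
$ dial.weekday
= Tuesday
$ dial.yearhop -10
= 2040-12-20
$ dial.anchor 2035-02-10
= 2035-02-10
$ dial.anchor 2267-01-24
= 2267-01-24
$ dial.drift 12
= 2267-02-05
$ drawer.size
= 3
$ dial.untilx 2268-04-13
= 433


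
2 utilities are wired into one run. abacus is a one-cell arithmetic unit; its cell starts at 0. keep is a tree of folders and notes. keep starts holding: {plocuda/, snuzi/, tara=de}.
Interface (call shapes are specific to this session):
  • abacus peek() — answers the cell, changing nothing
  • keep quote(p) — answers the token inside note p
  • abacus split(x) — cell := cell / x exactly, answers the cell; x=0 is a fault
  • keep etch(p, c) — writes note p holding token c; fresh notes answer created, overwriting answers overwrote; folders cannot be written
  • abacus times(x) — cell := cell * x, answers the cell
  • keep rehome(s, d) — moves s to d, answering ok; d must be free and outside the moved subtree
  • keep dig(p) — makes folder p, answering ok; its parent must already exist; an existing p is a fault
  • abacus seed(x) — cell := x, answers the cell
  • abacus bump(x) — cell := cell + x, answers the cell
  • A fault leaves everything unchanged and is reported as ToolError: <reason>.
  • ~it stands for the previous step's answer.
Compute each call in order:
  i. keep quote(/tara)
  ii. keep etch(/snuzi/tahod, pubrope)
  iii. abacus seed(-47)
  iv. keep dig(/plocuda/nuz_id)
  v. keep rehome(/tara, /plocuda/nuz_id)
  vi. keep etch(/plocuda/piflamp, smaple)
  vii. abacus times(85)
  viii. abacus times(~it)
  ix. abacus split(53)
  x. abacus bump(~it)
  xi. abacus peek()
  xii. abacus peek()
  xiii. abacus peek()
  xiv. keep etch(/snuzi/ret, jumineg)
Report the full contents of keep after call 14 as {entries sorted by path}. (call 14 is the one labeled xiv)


Answer: {plocuda/, plocuda/nuz_id/, plocuda/piflamp=smaple, snuzi/, snuzi/ret=jumineg, snuzi/tahod=pubrope, tara=de}

Derivation:
>>> keep quote p=/tara
[out] de
>>> keep etch p=/snuzi/tahod c=pubrope
[out] created
>>> abacus seed x=-47
[out] -47
>>> keep dig p=/plocuda/nuz_id
[out] ok
>>> keep rehome s=/tara d=/plocuda/nuz_id
[out] ToolError: exists
>>> keep etch p=/plocuda/piflamp c=smaple
[out] created
>>> abacus times x=85
[out] -3995
>>> abacus times x=~it
[out] 15960025
>>> abacus split x=53
[out] 15960025/53
>>> abacus bump x=~it
[out] 31920050/53
>>> abacus peek
[out] 31920050/53
>>> abacus peek
[out] 31920050/53
>>> abacus peek
[out] 31920050/53
>>> keep etch p=/snuzi/ret c=jumineg
[out] created


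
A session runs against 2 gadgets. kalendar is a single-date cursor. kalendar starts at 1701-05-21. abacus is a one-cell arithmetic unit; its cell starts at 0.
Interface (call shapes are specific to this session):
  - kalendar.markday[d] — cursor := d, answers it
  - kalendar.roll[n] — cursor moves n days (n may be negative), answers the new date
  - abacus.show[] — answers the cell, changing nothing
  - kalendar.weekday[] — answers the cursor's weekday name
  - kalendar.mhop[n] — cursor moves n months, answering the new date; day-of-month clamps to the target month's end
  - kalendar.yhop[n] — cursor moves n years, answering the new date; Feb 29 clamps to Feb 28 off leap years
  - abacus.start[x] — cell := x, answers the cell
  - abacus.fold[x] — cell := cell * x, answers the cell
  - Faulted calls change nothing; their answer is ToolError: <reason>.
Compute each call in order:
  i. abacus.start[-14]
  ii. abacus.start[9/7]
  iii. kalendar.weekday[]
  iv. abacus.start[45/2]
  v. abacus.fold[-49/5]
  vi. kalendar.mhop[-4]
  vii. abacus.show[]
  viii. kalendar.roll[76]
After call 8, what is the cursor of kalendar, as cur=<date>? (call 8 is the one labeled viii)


Answer: cur=1701-04-07

Derivation:
==> start(x: -14)
<== -14
==> start(x: 9/7)
<== 9/7
==> weekday()
<== Saturday
==> start(x: 45/2)
<== 45/2
==> fold(x: -49/5)
<== -441/2
==> mhop(n: -4)
<== 1701-01-21
==> show()
<== -441/2
==> roll(n: 76)
<== 1701-04-07


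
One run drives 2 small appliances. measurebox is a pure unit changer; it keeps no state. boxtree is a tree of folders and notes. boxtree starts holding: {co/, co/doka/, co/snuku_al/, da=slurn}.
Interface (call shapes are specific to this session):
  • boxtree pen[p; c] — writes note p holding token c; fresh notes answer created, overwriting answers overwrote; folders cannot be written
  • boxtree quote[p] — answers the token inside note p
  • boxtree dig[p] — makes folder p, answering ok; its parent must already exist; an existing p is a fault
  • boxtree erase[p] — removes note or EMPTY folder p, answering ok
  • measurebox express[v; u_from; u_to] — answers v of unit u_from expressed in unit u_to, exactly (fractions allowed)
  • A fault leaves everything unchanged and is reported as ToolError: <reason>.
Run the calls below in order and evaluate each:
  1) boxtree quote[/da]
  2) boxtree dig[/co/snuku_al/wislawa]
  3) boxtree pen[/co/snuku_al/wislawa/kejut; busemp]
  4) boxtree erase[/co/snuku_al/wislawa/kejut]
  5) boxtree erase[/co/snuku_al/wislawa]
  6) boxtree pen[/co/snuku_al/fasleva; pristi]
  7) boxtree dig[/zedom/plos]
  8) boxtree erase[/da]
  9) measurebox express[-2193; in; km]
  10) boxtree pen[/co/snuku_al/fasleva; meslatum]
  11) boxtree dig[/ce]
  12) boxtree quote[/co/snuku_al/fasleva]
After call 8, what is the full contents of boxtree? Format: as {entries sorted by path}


Then boxtree quote using p→/da, giving slurn.
Then boxtree dig using p→/co/snuku_al/wislawa, giving ok.
I call boxtree pen using p→/co/snuku_al/wislawa/kejut, c→busemp, and see created.
I run boxtree erase using p→/co/snuku_al/wislawa/kejut: ok.
I run boxtree erase using p→/co/snuku_al/wislawa, giving ok.
I invoke boxtree pen using p→/co/snuku_al/fasleva, c→pristi, → created.
I run boxtree dig using p→/zedom/plos, — result: ToolError: no parent.
I call boxtree erase using p→/da, → ok.
Now I run measurebox express using v→-2193, u_from→in, u_to→km: -278511/5000000.
Next I call boxtree pen using p→/co/snuku_al/fasleva, c→meslatum, → overwrote.
I run boxtree dig using p→/ce, which returns ok.
I use boxtree quote using p→/co/snuku_al/fasleva: meslatum.

Answer: {co/, co/doka/, co/snuku_al/, co/snuku_al/fasleva=pristi}


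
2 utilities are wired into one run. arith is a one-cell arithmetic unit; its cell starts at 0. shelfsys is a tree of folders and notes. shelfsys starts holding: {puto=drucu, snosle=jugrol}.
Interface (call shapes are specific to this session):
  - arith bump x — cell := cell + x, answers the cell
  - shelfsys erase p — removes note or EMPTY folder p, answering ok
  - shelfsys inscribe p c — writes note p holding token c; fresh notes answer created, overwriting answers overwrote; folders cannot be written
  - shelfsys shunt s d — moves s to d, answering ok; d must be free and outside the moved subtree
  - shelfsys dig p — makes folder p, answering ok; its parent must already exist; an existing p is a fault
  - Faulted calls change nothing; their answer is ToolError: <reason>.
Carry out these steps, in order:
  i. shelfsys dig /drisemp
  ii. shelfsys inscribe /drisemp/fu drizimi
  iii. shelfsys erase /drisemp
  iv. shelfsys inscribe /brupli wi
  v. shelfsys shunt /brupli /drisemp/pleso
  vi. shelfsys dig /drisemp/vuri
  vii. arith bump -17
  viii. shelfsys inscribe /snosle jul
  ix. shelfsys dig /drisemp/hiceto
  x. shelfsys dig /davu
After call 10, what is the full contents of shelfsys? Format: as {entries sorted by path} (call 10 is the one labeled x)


Answer: {davu/, drisemp/, drisemp/fu=drizimi, drisemp/hiceto/, drisemp/pleso=wi, drisemp/vuri/, puto=drucu, snosle=jul}

Derivation:
→ shelfsys dig(p='/drisemp')
← ok
→ shelfsys inscribe(p='/drisemp/fu', c='drizimi')
← created
→ shelfsys erase(p='/drisemp')
← ToolError: not empty
→ shelfsys inscribe(p='/brupli', c='wi')
← created
→ shelfsys shunt(s='/brupli', d='/drisemp/pleso')
← ok
→ shelfsys dig(p='/drisemp/vuri')
← ok
→ arith bump(x='-17')
← -17
→ shelfsys inscribe(p='/snosle', c='jul')
← overwrote
→ shelfsys dig(p='/drisemp/hiceto')
← ok
→ shelfsys dig(p='/davu')
← ok


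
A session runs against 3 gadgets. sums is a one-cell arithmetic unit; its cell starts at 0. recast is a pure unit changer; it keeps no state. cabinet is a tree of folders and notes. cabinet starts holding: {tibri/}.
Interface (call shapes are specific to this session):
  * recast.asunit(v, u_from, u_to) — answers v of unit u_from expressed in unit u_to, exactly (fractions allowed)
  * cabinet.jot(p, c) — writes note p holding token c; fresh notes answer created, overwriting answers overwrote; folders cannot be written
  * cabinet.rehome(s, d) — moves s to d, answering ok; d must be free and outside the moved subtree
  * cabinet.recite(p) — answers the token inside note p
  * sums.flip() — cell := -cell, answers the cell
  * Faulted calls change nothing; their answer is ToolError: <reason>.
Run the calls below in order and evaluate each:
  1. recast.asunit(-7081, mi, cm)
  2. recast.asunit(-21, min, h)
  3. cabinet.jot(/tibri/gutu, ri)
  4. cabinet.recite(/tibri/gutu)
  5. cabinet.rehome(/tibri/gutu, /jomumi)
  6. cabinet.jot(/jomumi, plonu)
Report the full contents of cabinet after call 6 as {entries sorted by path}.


Answer: {jomumi=plonu, tibri/}

Derivation:
% asunit(v→-7081, u_from→mi, u_to→cm) : -5697882432/5
% asunit(v→-21, u_from→min, u_to→h) : -7/20
% jot(p→/tibri/gutu, c→ri) : created
% recite(p→/tibri/gutu) : ri
% rehome(s→/tibri/gutu, d→/jomumi) : ok
% jot(p→/jomumi, c→plonu) : overwrote


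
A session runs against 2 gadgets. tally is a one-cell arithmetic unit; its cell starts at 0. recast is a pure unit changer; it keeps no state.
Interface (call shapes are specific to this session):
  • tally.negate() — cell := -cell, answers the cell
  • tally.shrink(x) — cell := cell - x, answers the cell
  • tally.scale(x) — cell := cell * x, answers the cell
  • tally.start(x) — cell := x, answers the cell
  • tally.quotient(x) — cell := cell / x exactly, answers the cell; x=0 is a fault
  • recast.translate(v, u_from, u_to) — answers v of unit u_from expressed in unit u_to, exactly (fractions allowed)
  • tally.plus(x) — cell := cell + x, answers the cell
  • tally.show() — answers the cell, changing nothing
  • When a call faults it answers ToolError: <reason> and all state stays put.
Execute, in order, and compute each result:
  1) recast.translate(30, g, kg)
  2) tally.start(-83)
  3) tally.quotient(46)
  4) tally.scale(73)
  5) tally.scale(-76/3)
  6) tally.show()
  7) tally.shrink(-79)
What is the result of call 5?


Answer: 230242/69

Derivation:
[in] recast.translate v=30 u_from=g u_to=kg
= 3/100
[in] tally.start x=-83
= -83
[in] tally.quotient x=46
= -83/46
[in] tally.scale x=73
= -6059/46
[in] tally.scale x=-76/3
= 230242/69
[in] tally.show
= 230242/69
[in] tally.shrink x=-79
= 235693/69


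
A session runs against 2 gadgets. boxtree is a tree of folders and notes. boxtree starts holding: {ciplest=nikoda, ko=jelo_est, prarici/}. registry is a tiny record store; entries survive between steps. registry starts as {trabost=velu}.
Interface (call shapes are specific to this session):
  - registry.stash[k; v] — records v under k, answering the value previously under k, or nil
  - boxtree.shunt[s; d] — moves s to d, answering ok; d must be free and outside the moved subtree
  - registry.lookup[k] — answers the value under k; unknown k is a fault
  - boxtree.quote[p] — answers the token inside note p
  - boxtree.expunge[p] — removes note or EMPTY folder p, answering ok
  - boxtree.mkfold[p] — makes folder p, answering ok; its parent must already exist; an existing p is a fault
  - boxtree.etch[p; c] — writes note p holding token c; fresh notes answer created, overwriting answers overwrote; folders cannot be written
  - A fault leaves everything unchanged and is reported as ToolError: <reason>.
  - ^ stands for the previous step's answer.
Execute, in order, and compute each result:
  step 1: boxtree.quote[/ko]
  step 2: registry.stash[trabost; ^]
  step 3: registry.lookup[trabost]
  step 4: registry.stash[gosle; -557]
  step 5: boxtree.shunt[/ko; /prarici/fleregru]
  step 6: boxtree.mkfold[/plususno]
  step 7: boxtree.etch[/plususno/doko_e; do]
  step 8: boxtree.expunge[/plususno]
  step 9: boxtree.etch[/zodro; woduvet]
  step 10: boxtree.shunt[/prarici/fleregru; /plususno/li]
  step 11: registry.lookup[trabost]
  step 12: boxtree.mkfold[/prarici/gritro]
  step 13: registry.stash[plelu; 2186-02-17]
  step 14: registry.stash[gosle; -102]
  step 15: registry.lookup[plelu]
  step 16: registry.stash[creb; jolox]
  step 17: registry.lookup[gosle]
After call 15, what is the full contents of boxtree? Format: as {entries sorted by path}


~$ boxtree.quote /ko
= jelo_est
~$ registry.stash trabost ^
= velu
~$ registry.lookup trabost
= jelo_est
~$ registry.stash gosle -557
= nil
~$ boxtree.shunt /ko /prarici/fleregru
= ok
~$ boxtree.mkfold /plususno
= ok
~$ boxtree.etch /plususno/doko_e do
= created
~$ boxtree.expunge /plususno
= ToolError: not empty
~$ boxtree.etch /zodro woduvet
= created
~$ boxtree.shunt /prarici/fleregru /plususno/li
= ok
~$ registry.lookup trabost
= jelo_est
~$ boxtree.mkfold /prarici/gritro
= ok
~$ registry.stash plelu 2186-02-17
= nil
~$ registry.stash gosle -102
= -557
~$ registry.lookup plelu
= 2186-02-17
~$ registry.stash creb jolox
= nil
~$ registry.lookup gosle
= -102

Answer: {ciplest=nikoda, plususno/, plususno/doko_e=do, plususno/li=jelo_est, prarici/, prarici/gritro/, zodro=woduvet}


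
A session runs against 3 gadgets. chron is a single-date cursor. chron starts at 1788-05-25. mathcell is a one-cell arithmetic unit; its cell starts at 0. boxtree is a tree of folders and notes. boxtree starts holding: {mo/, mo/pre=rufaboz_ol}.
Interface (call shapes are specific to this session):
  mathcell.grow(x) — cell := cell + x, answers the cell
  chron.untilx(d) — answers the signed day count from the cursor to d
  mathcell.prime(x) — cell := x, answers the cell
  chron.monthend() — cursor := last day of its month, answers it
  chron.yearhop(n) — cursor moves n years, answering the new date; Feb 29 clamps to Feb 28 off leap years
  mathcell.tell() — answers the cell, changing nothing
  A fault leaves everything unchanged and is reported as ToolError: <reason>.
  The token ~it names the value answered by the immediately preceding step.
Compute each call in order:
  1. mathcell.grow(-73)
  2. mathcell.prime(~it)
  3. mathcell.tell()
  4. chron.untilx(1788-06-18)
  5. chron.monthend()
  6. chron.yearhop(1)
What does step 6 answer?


% mathcell.grow(x='-73') ~> -73
% mathcell.prime(x='~it') ~> -73
% mathcell.tell() ~> -73
% chron.untilx(d='1788-06-18') ~> 24
% chron.monthend() ~> 1788-05-31
% chron.yearhop(n='1') ~> 1789-05-31

Answer: 1789-05-31


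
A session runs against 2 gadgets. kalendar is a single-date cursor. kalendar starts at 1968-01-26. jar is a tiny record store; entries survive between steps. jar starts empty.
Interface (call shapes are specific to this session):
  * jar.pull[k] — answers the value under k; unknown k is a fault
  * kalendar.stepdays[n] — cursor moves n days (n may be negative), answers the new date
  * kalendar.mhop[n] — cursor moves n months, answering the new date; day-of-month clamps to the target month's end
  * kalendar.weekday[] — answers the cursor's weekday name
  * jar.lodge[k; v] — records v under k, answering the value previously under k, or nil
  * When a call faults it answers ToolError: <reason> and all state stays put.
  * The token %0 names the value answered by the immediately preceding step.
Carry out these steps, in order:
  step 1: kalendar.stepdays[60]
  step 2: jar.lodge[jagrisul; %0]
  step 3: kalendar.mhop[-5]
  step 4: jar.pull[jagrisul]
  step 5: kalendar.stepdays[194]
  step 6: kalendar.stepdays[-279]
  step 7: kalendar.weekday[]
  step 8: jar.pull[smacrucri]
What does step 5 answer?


Answer: 1968-05-07

Derivation:
Using stepdays passing 60, yielding 1968-03-26.
I try lodge passing jagrisul, %0, → nil.
I call mhop passing -5, and observe 1967-10-26.
I try pull passing jagrisul, and get 1968-03-26.
Invoking stepdays passing 194, → 1968-05-07.
I run stepdays passing -279, and see 1967-08-02.
I call weekday, — result: Wednesday.
Invoking pull passing smacrucri, and get ToolError: no such key smacrucri.


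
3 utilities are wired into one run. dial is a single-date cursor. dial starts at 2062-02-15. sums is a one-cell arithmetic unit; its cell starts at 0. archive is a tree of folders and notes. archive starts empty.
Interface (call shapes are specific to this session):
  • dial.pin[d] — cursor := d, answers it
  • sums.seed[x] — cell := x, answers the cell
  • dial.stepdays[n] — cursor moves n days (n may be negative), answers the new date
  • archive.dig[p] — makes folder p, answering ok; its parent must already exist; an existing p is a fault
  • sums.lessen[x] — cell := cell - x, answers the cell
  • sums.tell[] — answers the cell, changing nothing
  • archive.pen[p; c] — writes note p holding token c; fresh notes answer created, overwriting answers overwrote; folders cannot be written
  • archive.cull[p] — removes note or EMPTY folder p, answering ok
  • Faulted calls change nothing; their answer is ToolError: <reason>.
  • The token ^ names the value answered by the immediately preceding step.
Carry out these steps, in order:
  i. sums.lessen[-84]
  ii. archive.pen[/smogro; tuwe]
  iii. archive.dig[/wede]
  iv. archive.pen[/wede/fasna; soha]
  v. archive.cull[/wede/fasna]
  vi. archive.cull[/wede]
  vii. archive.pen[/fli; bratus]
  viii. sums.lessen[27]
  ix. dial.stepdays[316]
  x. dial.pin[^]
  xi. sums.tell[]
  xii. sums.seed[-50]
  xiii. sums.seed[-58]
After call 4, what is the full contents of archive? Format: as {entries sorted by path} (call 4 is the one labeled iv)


Answer: {smogro=tuwe, wede/, wede/fasna=soha}

Derivation:
Now I run lessen with x='-84', and observe 84.
Calling pen with p='/smogro', c='tuwe', and observe created.
Now I run dig with p='/wede', and get ok.
Invoking pen with p='/wede/fasna', c='soha', and get created.
I call cull with p='/wede/fasna', and see ok.
Using cull with p='/wede', and observe ok.
Using pen with p='/fli', c='bratus', and see created.
Calling lessen with x='27', and get 57.
Using stepdays with n='316', and observe 2062-12-28.
Calling pin with d='^', and observe 2062-12-28.
Now I run tell(), → 57.
Invoking seed with x='-50', and observe -50.
Calling seed with x='-58': -58.


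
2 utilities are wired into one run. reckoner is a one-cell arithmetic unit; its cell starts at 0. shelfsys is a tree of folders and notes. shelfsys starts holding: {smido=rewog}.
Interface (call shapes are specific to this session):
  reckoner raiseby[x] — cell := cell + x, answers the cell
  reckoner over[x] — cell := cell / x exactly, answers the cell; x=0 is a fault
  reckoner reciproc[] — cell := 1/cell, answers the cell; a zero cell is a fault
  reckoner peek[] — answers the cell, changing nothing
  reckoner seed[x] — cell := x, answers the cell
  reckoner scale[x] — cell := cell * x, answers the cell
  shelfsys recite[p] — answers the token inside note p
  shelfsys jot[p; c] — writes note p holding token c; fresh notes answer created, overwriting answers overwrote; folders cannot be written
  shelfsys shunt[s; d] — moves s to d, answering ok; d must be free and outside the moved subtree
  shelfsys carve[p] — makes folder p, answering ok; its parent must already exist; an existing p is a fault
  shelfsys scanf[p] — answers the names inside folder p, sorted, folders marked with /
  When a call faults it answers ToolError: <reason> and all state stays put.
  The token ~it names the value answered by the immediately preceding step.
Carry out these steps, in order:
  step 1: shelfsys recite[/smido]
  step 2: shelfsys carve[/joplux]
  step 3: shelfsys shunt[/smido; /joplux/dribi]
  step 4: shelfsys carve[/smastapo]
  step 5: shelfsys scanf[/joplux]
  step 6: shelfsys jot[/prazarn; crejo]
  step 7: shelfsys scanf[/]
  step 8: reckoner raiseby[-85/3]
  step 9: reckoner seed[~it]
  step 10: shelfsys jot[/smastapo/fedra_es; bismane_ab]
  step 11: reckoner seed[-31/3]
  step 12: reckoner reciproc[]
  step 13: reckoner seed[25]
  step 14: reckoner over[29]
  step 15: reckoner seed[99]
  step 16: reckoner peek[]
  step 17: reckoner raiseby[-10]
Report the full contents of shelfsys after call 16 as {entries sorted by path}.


# 1. shelfsys recite(p='/smido') == rewog
# 2. shelfsys carve(p='/joplux') == ok
# 3. shelfsys shunt(s='/smido', d='/joplux/dribi') == ok
# 4. shelfsys carve(p='/smastapo') == ok
# 5. shelfsys scanf(p='/joplux') == [dribi]
# 6. shelfsys jot(p='/prazarn', c='crejo') == created
# 7. shelfsys scanf(p='/') == [joplux/, prazarn, smastapo/]
# 8. reckoner raiseby(x='-85/3') == -85/3
# 9. reckoner seed(x='~it') == -85/3
# 10. shelfsys jot(p='/smastapo/fedra_es', c='bismane_ab') == created
# 11. reckoner seed(x='-31/3') == -31/3
# 12. reckoner reciproc() == -3/31
# 13. reckoner seed(x='25') == 25
# 14. reckoner over(x='29') == 25/29
# 15. reckoner seed(x='99') == 99
# 16. reckoner peek() == 99
# 17. reckoner raiseby(x='-10') == 89

Answer: {joplux/, joplux/dribi=rewog, prazarn=crejo, smastapo/, smastapo/fedra_es=bismane_ab}
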